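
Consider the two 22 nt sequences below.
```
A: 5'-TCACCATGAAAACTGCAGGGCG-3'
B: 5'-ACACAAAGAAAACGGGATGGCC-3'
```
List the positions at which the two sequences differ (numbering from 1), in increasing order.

1, 5, 7, 14, 16, 18, 22

Differences at position 1 (T→A), position 5 (C→A), position 7 (T→A), position 14 (T→G), position 16 (C→G), position 18 (G→T), position 22 (G→C).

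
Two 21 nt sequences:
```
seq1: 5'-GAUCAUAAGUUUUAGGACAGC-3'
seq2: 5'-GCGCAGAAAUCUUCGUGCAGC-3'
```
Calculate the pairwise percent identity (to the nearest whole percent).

62%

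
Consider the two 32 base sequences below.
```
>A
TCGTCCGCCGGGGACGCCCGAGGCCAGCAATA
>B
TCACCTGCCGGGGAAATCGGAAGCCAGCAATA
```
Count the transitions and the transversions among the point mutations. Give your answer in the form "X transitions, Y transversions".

6 transitions, 2 transversions

Mismatches (1-based):
site 3: G→A (purine→purine, transition)
site 4: T→C (pyrimidine→pyrimidine, transition)
site 6: C→T (pyrimidine→pyrimidine, transition)
site 15: C→A (pyrimidine→purine, transversion)
site 16: G→A (purine→purine, transition)
site 17: C→T (pyrimidine→pyrimidine, transition)
site 19: C→G (pyrimidine→purine, transversion)
site 22: G→A (purine→purine, transition)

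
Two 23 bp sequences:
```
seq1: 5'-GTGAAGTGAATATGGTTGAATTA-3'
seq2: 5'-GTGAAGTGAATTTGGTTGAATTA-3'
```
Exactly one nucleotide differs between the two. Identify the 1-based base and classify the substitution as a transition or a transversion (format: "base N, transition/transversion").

base 12, transversion

The sequences differ only at base 12: A→T (purine→pyrimidine), a transversion.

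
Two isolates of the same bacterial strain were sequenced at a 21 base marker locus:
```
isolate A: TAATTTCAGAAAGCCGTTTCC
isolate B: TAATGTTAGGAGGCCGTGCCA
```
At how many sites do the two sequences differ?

7

Comparing position by position, 7 sites differ: 5 (T/G), 7 (C/T), 10 (A/G), 12 (A/G), 18 (T/G), 19 (T/C), 21 (C/A).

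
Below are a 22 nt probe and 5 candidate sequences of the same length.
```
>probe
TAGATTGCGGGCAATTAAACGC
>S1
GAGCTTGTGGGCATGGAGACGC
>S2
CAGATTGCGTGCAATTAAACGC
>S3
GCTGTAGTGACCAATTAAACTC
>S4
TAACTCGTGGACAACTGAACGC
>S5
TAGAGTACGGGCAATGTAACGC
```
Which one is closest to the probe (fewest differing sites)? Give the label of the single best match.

S2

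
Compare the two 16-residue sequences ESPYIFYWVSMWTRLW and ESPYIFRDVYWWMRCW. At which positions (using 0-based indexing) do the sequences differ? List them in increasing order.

Differences at position 6 (Y→R), position 7 (W→D), position 9 (S→Y), position 10 (M→W), position 12 (T→M), position 14 (L→C).

6, 7, 9, 10, 12, 14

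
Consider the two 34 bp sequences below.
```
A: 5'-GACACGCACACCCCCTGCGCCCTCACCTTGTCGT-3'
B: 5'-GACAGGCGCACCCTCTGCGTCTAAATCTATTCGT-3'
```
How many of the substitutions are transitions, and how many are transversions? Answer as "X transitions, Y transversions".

5 transitions, 5 transversions

Mismatches (1-based):
base 5: C→G (pyrimidine→purine, transversion)
base 8: A→G (purine→purine, transition)
base 14: C→T (pyrimidine→pyrimidine, transition)
base 20: C→T (pyrimidine→pyrimidine, transition)
base 22: C→T (pyrimidine→pyrimidine, transition)
base 23: T→A (pyrimidine→purine, transversion)
base 24: C→A (pyrimidine→purine, transversion)
base 26: C→T (pyrimidine→pyrimidine, transition)
base 29: T→A (pyrimidine→purine, transversion)
base 30: G→T (purine→pyrimidine, transversion)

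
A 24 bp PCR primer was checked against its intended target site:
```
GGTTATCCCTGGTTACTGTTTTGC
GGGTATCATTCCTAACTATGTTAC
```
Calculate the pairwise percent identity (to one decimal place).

Mismatches at positions 3, 8, 9, 11, 12, 14, 18, 20, 23 (1-based): 9 of 24.
Identical positions: 15/24 = 62.5% → 62.5%.

62.5%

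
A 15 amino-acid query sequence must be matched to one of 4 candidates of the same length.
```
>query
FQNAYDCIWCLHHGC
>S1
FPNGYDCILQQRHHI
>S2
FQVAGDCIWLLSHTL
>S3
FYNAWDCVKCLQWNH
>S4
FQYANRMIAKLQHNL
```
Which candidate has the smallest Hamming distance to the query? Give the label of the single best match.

S2

Hamming distances to query — S1: 8; S2: 6; S3: 8; S4: 9.
Smallest is S2 with 6 mismatches.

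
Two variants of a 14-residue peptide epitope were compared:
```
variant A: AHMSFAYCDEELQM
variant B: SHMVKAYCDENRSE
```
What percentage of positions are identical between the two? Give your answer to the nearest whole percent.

50%

7 positions differ (1, 4, 5, 11, 12, 13, 14), so 7 of 14 match: 7/14 = 50%.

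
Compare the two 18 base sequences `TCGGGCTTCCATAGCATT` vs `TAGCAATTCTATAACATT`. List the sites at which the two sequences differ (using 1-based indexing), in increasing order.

Differences at site 2 (C→A), site 4 (G→C), site 5 (G→A), site 6 (C→A), site 10 (C→T), site 14 (G→A).

2, 4, 5, 6, 10, 14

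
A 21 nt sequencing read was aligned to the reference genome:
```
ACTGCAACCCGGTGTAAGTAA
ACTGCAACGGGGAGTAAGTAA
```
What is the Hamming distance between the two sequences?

3

Comparing position by position, 3 bases differ: 9 (C/G), 10 (C/G), 13 (T/A).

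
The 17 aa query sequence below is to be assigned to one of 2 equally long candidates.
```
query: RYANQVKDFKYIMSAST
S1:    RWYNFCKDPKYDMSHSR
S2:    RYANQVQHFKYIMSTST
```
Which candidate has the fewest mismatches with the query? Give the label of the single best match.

S2

S1 differs at 8 residues; S2 differs at 3 residues. The closest is S2.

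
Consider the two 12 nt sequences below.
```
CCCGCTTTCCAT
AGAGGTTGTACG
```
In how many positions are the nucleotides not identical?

9

The sequences differ at positions 1, 2, 3, 5, 8, 9, 10, 11, 12 (1-based) — 9 in total.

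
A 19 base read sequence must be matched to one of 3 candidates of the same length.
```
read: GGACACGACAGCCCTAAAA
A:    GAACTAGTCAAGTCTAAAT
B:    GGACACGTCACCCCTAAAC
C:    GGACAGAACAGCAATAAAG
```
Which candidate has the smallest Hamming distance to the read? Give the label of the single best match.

B

A differs at 8 bases; B differs at 3 bases; C differs at 5 bases. The closest is B.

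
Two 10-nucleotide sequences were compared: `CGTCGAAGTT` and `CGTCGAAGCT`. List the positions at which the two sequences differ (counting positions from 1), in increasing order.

Scanning 1-based: 9: T/C.

9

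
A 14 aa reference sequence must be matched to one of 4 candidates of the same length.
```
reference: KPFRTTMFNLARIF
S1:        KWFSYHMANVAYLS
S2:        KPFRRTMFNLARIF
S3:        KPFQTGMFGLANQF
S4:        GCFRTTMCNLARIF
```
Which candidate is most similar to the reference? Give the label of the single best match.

S2

S1 differs at 9 positions; S2 differs at 1 position; S3 differs at 5 positions; S4 differs at 3 positions. The closest is S2.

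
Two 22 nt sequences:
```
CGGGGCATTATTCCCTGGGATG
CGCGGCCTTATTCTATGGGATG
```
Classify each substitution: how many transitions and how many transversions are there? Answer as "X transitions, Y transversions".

1 transition, 3 transversions

Transitions (purine↔purine or pyrimidine↔pyrimidine): 14 C→T.
Transversions (purine↔pyrimidine): 3 G→C, 7 A→C, 15 C→A.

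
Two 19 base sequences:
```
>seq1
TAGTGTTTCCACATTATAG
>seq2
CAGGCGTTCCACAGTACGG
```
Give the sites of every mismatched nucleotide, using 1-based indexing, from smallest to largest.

1, 4, 5, 6, 14, 17, 18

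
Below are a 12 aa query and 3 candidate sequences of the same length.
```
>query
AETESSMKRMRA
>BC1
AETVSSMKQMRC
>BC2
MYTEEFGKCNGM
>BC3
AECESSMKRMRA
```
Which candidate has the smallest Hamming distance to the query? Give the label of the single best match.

BC1 differs at 3 positions; BC2 differs at 9 positions; BC3 differs at 1 position. The closest is BC3.

BC3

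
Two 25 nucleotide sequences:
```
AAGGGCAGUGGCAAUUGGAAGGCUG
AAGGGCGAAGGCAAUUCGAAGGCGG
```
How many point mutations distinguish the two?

5

Mismatches (1-based): base 7: A→G; base 8: G→A; base 9: U→A; base 17: G→C; base 24: U→G.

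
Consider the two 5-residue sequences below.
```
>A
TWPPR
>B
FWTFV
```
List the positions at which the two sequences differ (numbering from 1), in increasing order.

1, 3, 4, 5

Scanning 1-based: 1: T/F; 3: P/T; 4: P/F; 5: R/V.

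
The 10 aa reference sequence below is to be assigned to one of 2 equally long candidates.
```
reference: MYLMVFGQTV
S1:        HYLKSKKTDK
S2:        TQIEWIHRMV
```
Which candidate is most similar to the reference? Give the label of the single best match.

Hamming distances to reference — S1: 8; S2: 9.
Smallest is S1 with 8 mismatches.

S1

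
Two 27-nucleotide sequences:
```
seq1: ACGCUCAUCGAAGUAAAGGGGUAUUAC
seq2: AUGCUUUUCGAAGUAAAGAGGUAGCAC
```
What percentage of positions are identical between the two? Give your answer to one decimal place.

77.8%

Mismatches at positions 2, 6, 7, 19, 24, 25 (1-based): 6 of 27.
Identical positions: 21/27 = 77.78% → 77.8%.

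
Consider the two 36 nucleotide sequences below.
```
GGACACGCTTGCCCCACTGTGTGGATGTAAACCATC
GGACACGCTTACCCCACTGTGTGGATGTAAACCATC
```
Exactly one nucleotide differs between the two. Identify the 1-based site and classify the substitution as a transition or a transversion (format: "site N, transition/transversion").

site 11, transition

The sequences differ only at site 11: G→A (purine→purine), a transition.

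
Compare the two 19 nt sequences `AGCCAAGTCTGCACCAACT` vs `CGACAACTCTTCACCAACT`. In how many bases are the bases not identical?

4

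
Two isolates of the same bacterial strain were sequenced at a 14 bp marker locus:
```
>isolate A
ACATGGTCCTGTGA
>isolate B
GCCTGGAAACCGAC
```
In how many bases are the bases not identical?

Comparing position by position, 10 bases differ: 1 (A/G), 3 (A/C), 7 (T/A), 8 (C/A), 9 (C/A), 10 (T/C), 11 (G/C), 12 (T/G), 13 (G/A), 14 (A/C).

10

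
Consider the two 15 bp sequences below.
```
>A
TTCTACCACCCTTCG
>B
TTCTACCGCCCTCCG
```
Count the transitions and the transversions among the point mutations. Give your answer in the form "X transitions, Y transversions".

Mismatches (1-based):
site 8: A→G (purine→purine, transition)
site 13: T→C (pyrimidine→pyrimidine, transition)

2 transitions, 0 transversions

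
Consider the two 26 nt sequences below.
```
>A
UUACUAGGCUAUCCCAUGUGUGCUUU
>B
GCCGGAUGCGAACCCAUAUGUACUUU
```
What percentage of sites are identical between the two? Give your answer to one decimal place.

61.5%

Mismatches at positions 1, 2, 3, 4, 5, 7, 10, 12, 18, 22 (1-based): 10 of 26.
Identical positions: 16/26 = 61.54% → 61.5%.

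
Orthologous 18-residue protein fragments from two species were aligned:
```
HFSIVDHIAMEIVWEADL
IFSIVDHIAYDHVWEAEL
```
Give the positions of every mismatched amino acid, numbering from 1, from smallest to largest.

Scanning 1-based: 1: H/I; 10: M/Y; 11: E/D; 12: I/H; 17: D/E.

1, 10, 11, 12, 17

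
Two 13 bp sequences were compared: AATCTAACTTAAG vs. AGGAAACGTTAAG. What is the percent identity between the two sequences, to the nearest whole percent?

Mismatches at positions 2, 3, 4, 5, 7, 8 (1-based): 6 of 13.
Identical positions: 7/13 = 53.85% → 54%.

54%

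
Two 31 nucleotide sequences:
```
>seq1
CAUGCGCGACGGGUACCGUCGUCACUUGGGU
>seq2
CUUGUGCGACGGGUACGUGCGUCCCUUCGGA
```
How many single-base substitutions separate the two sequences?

8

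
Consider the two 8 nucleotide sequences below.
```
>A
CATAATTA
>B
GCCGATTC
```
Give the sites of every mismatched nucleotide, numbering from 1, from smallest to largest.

1, 2, 3, 4, 8

Scanning 1-based: 1: C/G; 2: A/C; 3: T/C; 4: A/G; 8: A/C.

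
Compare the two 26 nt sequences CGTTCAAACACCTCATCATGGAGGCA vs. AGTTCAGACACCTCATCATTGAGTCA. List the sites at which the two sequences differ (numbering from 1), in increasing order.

Differences at site 1 (C→A), site 7 (A→G), site 20 (G→T), site 24 (G→T).

1, 7, 20, 24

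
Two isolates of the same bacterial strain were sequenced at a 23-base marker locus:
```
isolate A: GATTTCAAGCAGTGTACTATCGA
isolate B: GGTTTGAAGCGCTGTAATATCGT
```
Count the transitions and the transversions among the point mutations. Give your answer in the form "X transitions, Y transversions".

Transitions (purine↔purine or pyrimidine↔pyrimidine): 2 A→G, 11 A→G.
Transversions (purine↔pyrimidine): 6 C→G, 12 G→C, 17 C→A, 23 A→T.

2 transitions, 4 transversions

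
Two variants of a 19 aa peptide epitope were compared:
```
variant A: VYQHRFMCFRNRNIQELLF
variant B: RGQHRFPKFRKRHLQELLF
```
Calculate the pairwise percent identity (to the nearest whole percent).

63%

7 positions differ (1, 2, 7, 8, 11, 13, 14), so 12 of 19 match: 12/19 = 63.16%.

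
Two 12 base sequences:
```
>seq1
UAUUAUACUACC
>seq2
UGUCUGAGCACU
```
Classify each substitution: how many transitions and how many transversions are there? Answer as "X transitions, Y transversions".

Mismatches (1-based):
base 2: A→G (purine→purine, transition)
base 4: U→C (pyrimidine→pyrimidine, transition)
base 5: A→U (purine→pyrimidine, transversion)
base 6: U→G (pyrimidine→purine, transversion)
base 8: C→G (pyrimidine→purine, transversion)
base 9: U→C (pyrimidine→pyrimidine, transition)
base 12: C→U (pyrimidine→pyrimidine, transition)

4 transitions, 3 transversions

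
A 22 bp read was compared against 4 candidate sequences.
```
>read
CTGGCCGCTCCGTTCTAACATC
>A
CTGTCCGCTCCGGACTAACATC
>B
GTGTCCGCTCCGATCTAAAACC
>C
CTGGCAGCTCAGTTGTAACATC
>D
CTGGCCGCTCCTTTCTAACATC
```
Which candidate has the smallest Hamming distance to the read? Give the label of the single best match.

A differs at 3 bases; B differs at 5 bases; C differs at 3 bases; D differs at 1 base. The closest is D.

D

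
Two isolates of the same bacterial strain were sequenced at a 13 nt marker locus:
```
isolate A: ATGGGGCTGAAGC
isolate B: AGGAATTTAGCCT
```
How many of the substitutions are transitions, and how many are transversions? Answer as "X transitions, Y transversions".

6 transitions, 4 transversions

Transitions (purine↔purine or pyrimidine↔pyrimidine): 4 G→A, 5 G→A, 7 C→T, 9 G→A, 10 A→G, 13 C→T.
Transversions (purine↔pyrimidine): 2 T→G, 6 G→T, 11 A→C, 12 G→C.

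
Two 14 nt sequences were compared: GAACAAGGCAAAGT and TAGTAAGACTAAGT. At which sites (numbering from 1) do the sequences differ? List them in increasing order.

Differences at site 1 (G→T), site 3 (A→G), site 4 (C→T), site 8 (G→A), site 10 (A→T).

1, 3, 4, 8, 10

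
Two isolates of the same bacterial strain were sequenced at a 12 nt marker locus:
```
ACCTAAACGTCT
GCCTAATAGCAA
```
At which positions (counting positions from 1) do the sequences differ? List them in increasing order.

Scanning 1-based: 1: A/G; 7: A/T; 8: C/A; 10: T/C; 11: C/A; 12: T/A.

1, 7, 8, 10, 11, 12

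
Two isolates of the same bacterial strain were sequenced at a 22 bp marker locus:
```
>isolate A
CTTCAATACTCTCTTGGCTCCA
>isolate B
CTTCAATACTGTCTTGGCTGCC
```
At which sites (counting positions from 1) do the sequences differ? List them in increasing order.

Differences at site 11 (C→G), site 20 (C→G), site 22 (A→C).

11, 20, 22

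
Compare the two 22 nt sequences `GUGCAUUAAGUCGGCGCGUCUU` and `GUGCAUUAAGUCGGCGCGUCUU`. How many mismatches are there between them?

No positions differ; the sequences are identical.

0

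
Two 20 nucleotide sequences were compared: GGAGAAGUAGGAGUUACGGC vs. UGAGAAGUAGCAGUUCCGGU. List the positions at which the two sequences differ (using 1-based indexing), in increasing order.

1, 11, 16, 20

Differences at position 1 (G→U), position 11 (G→C), position 16 (A→C), position 20 (C→U).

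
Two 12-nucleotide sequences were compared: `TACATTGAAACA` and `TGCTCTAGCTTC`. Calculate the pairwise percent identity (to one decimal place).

25.0%

Mismatches at positions 2, 4, 5, 7, 8, 9, 10, 11, 12 (1-based): 9 of 12.
Identical positions: 3/12 = 25% → 25.0%.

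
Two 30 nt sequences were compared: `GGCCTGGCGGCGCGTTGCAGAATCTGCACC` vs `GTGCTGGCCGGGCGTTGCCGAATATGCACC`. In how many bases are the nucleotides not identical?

6

Mismatches (1-based): base 2: G→T; base 3: C→G; base 9: G→C; base 11: C→G; base 19: A→C; base 24: C→A.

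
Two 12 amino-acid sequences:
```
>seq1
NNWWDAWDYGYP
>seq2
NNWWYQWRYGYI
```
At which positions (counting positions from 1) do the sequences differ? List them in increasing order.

Differences at position 5 (D→Y), position 6 (A→Q), position 8 (D→R), position 12 (P→I).

5, 6, 8, 12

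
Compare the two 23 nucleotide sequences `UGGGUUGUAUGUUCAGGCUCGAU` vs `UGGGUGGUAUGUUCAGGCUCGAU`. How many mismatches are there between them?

1

The sequences differ at bases 6 (1-based) — 1 in total.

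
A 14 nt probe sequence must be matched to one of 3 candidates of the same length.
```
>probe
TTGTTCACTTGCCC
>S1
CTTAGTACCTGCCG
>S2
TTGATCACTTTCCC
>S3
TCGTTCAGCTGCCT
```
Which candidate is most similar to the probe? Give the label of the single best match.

S1 differs at 7 positions; S2 differs at 2 positions; S3 differs at 4 positions. The closest is S2.

S2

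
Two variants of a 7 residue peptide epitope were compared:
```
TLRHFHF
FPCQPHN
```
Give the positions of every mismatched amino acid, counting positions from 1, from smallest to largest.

1, 2, 3, 4, 5, 7

Scanning 1-based: 1: T/F; 2: L/P; 3: R/C; 4: H/Q; 5: F/P; 7: F/N.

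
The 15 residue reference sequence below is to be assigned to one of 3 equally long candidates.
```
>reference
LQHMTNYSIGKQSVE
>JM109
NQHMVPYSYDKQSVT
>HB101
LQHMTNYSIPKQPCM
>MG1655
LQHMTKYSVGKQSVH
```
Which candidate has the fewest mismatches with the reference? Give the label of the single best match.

MG1655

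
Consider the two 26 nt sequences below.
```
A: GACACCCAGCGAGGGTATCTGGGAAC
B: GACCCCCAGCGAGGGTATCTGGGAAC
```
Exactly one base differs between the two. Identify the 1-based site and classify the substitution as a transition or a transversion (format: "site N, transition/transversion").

site 4, transversion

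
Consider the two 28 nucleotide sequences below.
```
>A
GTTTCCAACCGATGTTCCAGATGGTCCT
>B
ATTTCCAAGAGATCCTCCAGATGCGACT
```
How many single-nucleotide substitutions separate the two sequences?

Comparing position by position, 8 sites differ: 1 (G/A), 9 (C/G), 10 (C/A), 14 (G/C), 15 (T/C), 24 (G/C), 25 (T/G), 26 (C/A).

8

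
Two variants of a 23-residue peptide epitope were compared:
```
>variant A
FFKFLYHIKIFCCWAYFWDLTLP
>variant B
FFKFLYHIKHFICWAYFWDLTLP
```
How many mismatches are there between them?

Comparing position by position, 2 residues differ: 10 (I/H), 12 (C/I).

2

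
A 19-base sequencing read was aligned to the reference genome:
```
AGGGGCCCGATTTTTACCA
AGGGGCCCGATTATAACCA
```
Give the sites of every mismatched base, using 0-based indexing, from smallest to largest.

12, 14

Differences at site 12 (T→A), site 14 (T→A).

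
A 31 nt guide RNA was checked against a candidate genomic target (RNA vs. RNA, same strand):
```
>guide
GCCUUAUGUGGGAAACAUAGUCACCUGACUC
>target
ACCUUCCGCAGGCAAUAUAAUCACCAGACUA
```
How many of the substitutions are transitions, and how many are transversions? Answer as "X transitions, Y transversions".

6 transitions, 4 transversions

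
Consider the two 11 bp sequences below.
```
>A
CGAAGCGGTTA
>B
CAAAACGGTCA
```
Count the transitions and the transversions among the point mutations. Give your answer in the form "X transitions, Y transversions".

Mismatches (1-based):
position 2: G→A (purine→purine, transition)
position 5: G→A (purine→purine, transition)
position 10: T→C (pyrimidine→pyrimidine, transition)

3 transitions, 0 transversions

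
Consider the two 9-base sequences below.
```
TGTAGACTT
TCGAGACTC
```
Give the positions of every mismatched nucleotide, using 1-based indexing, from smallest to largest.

Differences at position 2 (G→C), position 3 (T→G), position 9 (T→C).

2, 3, 9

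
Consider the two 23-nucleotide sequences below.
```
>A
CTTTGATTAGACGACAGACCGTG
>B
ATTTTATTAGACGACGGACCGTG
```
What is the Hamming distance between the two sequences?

3

The sequences differ at positions 1, 5, 16 (1-based) — 3 in total.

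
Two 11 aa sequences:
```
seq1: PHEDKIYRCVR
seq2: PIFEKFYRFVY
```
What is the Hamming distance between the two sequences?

Mismatches (1-based): residue 2: H→I; residue 3: E→F; residue 4: D→E; residue 6: I→F; residue 9: C→F; residue 11: R→Y.

6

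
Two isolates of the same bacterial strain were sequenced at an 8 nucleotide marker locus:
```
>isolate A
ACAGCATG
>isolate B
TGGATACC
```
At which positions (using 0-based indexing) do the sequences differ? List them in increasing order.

Scanning 0-based: 0: A/T; 1: C/G; 2: A/G; 3: G/A; 4: C/T; 6: T/C; 7: G/C.

0, 1, 2, 3, 4, 6, 7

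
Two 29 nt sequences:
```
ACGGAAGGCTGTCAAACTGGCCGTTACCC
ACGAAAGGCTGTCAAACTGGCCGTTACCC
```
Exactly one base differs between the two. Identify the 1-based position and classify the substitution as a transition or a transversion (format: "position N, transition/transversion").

Position 4 changes G→A. G is a purine and A is a purine, so this is a transition.

position 4, transition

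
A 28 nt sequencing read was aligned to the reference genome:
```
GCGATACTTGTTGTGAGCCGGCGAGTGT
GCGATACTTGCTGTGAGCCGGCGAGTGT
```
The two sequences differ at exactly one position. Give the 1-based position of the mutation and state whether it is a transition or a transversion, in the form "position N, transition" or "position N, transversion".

position 11, transition

The sequences differ only at position 11: T→C (pyrimidine→pyrimidine), a transition.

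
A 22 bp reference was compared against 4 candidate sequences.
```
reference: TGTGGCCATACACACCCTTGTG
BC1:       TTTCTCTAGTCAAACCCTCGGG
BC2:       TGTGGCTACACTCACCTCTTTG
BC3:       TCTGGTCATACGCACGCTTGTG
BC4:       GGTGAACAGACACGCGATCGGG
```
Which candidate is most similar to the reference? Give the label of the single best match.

BC3

BC1 differs at 9 bases; BC2 differs at 6 bases; BC3 differs at 4 bases; BC4 differs at 9 bases. The closest is BC3.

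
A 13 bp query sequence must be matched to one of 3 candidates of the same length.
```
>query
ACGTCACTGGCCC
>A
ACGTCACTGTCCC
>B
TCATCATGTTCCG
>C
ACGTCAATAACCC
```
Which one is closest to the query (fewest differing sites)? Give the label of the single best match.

Hamming distances to query — A: 1; B: 7; C: 3.
Smallest is A with 1 mismatch.

A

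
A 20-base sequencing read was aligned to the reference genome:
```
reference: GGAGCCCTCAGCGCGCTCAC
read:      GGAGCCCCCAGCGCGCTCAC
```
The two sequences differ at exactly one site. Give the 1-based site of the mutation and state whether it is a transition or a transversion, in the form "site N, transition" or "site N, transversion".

The sequences differ only at site 8: T→C (pyrimidine→pyrimidine), a transition.

site 8, transition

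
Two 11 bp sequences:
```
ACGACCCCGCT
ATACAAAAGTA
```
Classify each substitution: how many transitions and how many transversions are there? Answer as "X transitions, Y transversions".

3 transitions, 6 transversions

Mismatches (1-based):
position 2: C→T (pyrimidine→pyrimidine, transition)
position 3: G→A (purine→purine, transition)
position 4: A→C (purine→pyrimidine, transversion)
position 5: C→A (pyrimidine→purine, transversion)
position 6: C→A (pyrimidine→purine, transversion)
position 7: C→A (pyrimidine→purine, transversion)
position 8: C→A (pyrimidine→purine, transversion)
position 10: C→T (pyrimidine→pyrimidine, transition)
position 11: T→A (pyrimidine→purine, transversion)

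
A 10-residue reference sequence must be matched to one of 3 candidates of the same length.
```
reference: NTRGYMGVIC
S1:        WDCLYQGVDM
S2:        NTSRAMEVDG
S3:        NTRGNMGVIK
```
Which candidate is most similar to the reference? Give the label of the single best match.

Hamming distances to reference — S1: 7; S2: 6; S3: 2.
Smallest is S3 with 2 mismatches.

S3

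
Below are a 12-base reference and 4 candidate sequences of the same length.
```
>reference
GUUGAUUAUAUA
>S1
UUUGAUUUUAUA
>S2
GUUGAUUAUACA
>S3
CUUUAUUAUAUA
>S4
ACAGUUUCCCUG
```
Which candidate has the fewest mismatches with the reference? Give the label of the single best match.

Hamming distances to reference — S1: 2; S2: 1; S3: 2; S4: 8.
Smallest is S2 with 1 mismatch.

S2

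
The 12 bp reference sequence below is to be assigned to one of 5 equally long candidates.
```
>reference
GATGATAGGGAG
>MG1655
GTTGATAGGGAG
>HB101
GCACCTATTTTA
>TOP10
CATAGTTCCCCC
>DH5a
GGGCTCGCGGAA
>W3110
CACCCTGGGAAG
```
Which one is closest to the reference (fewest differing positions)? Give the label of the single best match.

MG1655

Hamming distances to reference — MG1655: 1; HB101: 9; TOP10: 9; DH5a: 8; W3110: 6.
Smallest is MG1655 with 1 mismatch.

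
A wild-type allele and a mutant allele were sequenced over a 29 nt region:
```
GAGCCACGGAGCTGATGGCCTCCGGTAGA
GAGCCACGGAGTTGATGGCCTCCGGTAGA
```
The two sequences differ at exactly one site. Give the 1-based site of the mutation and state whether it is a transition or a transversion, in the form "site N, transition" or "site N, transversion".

site 12, transition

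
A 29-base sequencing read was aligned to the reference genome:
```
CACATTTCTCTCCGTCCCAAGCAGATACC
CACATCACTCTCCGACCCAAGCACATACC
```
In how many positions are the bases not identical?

4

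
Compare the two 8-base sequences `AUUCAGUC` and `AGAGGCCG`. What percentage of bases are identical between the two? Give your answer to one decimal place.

12.5%

Mismatches at positions 2, 3, 4, 5, 6, 7, 8 (1-based): 7 of 8.
Identical positions: 1/8 = 12.5% → 12.5%.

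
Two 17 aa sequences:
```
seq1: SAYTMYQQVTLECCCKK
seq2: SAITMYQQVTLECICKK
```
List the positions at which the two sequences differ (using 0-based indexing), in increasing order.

Scanning 0-based: 2: Y/I; 13: C/I.

2, 13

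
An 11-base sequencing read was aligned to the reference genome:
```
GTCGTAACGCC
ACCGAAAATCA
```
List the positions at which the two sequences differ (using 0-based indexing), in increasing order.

0, 1, 4, 7, 8, 10

Scanning 0-based: 0: G/A; 1: T/C; 4: T/A; 7: C/A; 8: G/T; 10: C/A.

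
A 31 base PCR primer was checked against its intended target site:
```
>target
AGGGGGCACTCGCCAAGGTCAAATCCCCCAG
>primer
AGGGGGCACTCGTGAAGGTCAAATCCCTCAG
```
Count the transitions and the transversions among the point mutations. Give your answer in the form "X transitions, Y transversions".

Transitions (purine↔purine or pyrimidine↔pyrimidine): 13 C→T, 28 C→T.
Transversions (purine↔pyrimidine): 14 C→G.

2 transitions, 1 transversion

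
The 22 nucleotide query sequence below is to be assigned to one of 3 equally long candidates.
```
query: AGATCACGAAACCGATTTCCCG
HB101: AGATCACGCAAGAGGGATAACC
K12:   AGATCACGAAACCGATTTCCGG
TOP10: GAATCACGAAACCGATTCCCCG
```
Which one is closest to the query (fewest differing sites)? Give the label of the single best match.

Hamming distances to query — HB101: 9; K12: 1; TOP10: 3.
Smallest is K12 with 1 mismatch.

K12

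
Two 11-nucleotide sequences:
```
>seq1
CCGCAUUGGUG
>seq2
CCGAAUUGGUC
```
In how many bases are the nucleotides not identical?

2

The sequences differ at bases 4, 11 (1-based) — 2 in total.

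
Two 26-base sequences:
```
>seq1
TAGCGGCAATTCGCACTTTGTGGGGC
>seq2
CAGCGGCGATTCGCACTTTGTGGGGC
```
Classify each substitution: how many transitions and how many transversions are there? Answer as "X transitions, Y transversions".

2 transitions, 0 transversions

Mismatches (1-based):
base 1: T→C (pyrimidine→pyrimidine, transition)
base 8: A→G (purine→purine, transition)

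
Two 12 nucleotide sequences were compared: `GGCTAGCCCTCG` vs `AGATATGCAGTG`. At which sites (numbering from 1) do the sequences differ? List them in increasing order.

1, 3, 6, 7, 9, 10, 11

Scanning 1-based: 1: G/A; 3: C/A; 6: G/T; 7: C/G; 9: C/A; 10: T/G; 11: C/T.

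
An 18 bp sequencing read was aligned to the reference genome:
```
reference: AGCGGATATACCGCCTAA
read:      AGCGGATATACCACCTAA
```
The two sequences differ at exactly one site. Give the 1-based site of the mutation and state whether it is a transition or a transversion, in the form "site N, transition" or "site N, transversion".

Site 13 changes G→A. G is a purine and A is a purine, so this is a transition.

site 13, transition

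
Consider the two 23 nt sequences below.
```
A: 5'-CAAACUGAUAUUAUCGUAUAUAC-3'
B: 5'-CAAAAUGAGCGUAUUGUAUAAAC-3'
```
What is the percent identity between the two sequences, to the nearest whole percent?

74%

6 positions differ (5, 9, 10, 11, 15, 21), so 17 of 23 match: 17/23 = 73.91%.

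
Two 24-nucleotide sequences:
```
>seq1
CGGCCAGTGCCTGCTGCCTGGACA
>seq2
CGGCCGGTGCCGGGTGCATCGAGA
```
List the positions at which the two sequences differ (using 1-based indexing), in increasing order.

Differences at position 6 (A→G), position 12 (T→G), position 14 (C→G), position 18 (C→A), position 20 (G→C), position 23 (C→G).

6, 12, 14, 18, 20, 23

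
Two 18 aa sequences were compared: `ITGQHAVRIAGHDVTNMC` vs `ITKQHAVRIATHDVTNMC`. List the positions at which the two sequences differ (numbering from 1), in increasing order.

Scanning 1-based: 3: G/K; 11: G/T.

3, 11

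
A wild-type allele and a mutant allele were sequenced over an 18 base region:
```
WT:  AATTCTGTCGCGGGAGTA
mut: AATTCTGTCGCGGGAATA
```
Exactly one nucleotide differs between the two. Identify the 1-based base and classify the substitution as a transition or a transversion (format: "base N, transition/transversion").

Base 16 changes G→A. G is a purine and A is a purine, so this is a transition.

base 16, transition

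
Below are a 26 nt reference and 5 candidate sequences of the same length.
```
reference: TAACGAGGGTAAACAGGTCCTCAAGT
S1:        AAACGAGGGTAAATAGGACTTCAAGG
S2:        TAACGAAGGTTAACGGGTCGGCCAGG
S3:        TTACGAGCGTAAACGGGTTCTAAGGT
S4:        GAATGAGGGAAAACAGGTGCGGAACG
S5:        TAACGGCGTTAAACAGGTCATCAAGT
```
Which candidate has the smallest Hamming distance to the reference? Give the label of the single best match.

Hamming distances to reference — S1: 5; S2: 7; S3: 6; S4: 8; S5: 4.
Smallest is S5 with 4 mismatches.

S5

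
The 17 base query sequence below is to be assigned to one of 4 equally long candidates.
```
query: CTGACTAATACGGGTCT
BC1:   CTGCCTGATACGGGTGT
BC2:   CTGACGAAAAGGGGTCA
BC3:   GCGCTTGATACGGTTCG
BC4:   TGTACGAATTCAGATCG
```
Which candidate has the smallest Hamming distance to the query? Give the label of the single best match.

BC1

BC1 differs at 3 sites; BC2 differs at 4 sites; BC3 differs at 7 sites; BC4 differs at 8 sites. The closest is BC1.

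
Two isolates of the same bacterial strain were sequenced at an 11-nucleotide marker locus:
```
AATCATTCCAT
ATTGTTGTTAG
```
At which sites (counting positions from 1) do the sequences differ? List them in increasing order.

Differences at site 2 (A→T), site 4 (C→G), site 5 (A→T), site 7 (T→G), site 8 (C→T), site 9 (C→T), site 11 (T→G).

2, 4, 5, 7, 8, 9, 11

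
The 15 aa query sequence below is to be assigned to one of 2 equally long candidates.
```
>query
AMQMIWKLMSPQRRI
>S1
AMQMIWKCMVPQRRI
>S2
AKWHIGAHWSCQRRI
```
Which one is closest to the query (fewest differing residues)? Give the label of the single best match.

S1

Hamming distances to query — S1: 2; S2: 8.
Smallest is S1 with 2 mismatches.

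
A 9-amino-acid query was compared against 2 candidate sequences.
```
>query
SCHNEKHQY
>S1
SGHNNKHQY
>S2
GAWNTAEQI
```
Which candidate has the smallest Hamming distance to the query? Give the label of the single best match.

S1

Hamming distances to query — S1: 2; S2: 7.
Smallest is S1 with 2 mismatches.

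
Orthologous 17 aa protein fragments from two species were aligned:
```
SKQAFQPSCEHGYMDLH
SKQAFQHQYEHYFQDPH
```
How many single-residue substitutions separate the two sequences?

The sequences differ at positions 7, 8, 9, 12, 13, 14, 16 (1-based) — 7 in total.

7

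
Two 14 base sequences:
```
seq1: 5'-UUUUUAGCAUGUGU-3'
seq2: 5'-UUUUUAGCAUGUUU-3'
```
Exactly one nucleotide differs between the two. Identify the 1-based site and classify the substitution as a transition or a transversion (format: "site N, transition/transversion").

site 13, transversion

Site 13 changes G→U. G is a purine and U is a pyrimidine, so this is a transversion.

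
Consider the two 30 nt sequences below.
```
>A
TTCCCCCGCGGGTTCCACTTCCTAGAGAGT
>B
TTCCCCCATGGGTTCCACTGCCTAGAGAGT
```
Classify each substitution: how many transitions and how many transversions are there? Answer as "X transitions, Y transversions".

Mismatches (1-based):
position 8: G→A (purine→purine, transition)
position 9: C→T (pyrimidine→pyrimidine, transition)
position 20: T→G (pyrimidine→purine, transversion)

2 transitions, 1 transversion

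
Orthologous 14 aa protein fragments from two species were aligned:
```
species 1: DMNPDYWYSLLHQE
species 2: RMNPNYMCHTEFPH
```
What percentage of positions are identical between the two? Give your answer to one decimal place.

10 positions differ (1, 5, 7, 8, 9, 10, 11, 12, 13, 14), so 4 of 14 match: 4/14 = 28.57%.

28.6%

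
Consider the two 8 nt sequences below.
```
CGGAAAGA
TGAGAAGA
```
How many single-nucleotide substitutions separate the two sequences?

3

Comparing position by position, 3 positions differ: 1 (C/T), 3 (G/A), 4 (A/G).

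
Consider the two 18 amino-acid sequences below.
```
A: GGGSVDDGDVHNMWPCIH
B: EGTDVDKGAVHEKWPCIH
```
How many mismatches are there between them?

7

Mismatches (1-based): residue 1: G→E; residue 3: G→T; residue 4: S→D; residue 7: D→K; residue 9: D→A; residue 12: N→E; residue 13: M→K.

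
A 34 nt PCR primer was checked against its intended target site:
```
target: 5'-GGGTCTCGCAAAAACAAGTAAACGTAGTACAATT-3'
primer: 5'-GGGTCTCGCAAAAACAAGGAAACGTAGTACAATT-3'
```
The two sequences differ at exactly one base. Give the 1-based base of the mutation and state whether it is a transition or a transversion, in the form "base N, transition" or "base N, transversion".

Base 19 changes T→G. T is a pyrimidine and G is a purine, so this is a transversion.

base 19, transversion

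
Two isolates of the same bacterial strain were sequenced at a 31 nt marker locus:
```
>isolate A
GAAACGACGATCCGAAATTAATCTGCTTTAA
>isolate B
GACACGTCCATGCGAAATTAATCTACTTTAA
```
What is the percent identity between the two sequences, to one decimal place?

83.9%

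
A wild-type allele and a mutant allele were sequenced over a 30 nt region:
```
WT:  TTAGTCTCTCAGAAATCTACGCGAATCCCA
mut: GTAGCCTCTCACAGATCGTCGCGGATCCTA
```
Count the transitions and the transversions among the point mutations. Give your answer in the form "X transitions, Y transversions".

Mismatches (1-based):
position 1: T→G (pyrimidine→purine, transversion)
position 5: T→C (pyrimidine→pyrimidine, transition)
position 12: G→C (purine→pyrimidine, transversion)
position 14: A→G (purine→purine, transition)
position 18: T→G (pyrimidine→purine, transversion)
position 19: A→T (purine→pyrimidine, transversion)
position 24: A→G (purine→purine, transition)
position 29: C→T (pyrimidine→pyrimidine, transition)

4 transitions, 4 transversions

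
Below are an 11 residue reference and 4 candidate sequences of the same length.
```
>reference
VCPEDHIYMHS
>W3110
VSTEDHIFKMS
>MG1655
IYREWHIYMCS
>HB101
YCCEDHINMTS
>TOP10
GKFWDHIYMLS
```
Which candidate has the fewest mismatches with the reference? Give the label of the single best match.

HB101

W3110 differs at 5 positions; MG1655 differs at 5 positions; HB101 differs at 4 positions; TOP10 differs at 5 positions. The closest is HB101.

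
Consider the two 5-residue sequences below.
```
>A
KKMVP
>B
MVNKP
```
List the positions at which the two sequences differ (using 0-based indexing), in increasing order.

Scanning 0-based: 0: K/M; 1: K/V; 2: M/N; 3: V/K.

0, 1, 2, 3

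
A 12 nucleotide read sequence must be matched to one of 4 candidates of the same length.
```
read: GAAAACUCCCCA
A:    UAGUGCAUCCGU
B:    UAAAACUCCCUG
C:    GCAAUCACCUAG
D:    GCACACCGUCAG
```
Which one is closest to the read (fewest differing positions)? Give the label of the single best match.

A differs at 8 positions; B differs at 3 positions; C differs at 6 positions; D differs at 7 positions. The closest is B.

B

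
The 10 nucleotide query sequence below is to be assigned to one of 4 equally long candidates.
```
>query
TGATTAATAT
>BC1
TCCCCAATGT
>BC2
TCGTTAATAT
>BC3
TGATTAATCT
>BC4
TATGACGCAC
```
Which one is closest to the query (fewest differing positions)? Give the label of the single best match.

BC3

BC1 differs at 5 positions; BC2 differs at 2 positions; BC3 differs at 1 position; BC4 differs at 8 positions. The closest is BC3.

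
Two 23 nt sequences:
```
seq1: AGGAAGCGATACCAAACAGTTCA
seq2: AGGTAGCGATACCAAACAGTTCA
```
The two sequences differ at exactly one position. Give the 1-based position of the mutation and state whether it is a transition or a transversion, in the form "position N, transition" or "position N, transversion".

Position 4 changes A→T. A is a purine and T is a pyrimidine, so this is a transversion.

position 4, transversion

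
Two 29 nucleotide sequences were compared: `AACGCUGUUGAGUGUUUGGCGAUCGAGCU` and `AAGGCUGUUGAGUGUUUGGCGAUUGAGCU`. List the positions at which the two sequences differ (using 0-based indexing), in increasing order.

Scanning 0-based: 2: C/G; 23: C/U.

2, 23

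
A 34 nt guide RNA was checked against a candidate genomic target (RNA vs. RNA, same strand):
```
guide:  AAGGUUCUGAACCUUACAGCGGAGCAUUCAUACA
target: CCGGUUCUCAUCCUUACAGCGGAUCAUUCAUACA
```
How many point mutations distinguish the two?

5

Mismatches (1-based): site 1: A→C; site 2: A→C; site 9: G→C; site 11: A→U; site 24: G→U.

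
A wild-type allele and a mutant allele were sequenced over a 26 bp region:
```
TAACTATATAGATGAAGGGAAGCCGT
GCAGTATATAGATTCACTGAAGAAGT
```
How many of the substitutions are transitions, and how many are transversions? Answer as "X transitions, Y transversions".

0 transitions, 9 transversions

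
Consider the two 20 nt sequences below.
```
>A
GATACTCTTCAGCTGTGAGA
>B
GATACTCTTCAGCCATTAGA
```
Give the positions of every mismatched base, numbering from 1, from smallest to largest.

Differences at position 14 (T→C), position 15 (G→A), position 17 (G→T).

14, 15, 17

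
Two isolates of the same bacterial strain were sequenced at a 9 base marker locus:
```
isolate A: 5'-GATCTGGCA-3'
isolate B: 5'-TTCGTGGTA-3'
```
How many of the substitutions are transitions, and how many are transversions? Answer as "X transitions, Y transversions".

Mismatches (1-based):
base 1: G→T (purine→pyrimidine, transversion)
base 2: A→T (purine→pyrimidine, transversion)
base 3: T→C (pyrimidine→pyrimidine, transition)
base 4: C→G (pyrimidine→purine, transversion)
base 8: C→T (pyrimidine→pyrimidine, transition)

2 transitions, 3 transversions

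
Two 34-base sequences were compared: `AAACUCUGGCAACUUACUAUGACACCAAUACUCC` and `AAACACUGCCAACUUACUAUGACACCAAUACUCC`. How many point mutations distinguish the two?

2

The sequences differ at bases 5, 9 (1-based) — 2 in total.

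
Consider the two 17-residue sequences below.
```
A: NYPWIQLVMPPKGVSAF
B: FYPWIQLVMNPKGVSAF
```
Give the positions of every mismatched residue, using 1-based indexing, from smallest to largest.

1, 10

Scanning 1-based: 1: N/F; 10: P/N.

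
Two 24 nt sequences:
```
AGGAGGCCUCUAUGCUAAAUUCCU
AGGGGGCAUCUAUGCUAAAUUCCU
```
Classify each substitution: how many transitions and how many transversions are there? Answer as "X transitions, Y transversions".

1 transition, 1 transversion

Transitions (purine↔purine or pyrimidine↔pyrimidine): 4 A→G.
Transversions (purine↔pyrimidine): 8 C→A.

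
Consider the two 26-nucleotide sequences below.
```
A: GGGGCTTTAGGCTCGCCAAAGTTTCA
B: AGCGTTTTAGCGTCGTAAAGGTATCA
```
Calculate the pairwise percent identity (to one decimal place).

Mismatches at positions 1, 3, 5, 11, 12, 16, 17, 20, 23 (1-based): 9 of 26.
Identical positions: 17/26 = 65.38% → 65.4%.

65.4%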